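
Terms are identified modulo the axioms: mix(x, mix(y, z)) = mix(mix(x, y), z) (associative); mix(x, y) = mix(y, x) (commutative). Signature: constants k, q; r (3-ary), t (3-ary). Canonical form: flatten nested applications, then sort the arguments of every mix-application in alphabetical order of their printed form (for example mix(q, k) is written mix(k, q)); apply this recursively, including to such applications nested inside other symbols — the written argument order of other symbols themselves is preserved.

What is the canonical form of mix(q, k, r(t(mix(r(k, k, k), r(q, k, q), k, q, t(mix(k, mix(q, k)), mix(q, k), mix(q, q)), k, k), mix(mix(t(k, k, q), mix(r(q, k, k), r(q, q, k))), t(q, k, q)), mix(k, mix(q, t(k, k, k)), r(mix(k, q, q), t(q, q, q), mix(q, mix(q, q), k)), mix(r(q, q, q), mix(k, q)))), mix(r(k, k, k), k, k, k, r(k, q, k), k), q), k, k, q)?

Answer: mix(k, k, k, q, q, r(t(mix(k, k, k, q, r(k, k, k), r(q, k, q), t(mix(k, k, q), mix(k, q), mix(q, q))), mix(r(q, k, k), r(q, q, k), t(k, k, q), t(q, k, q)), mix(k, k, q, q, r(mix(k, q, q), t(q, q, q), mix(k, q, q, q)), r(q, q, q), t(k, k, k))), mix(k, k, k, k, r(k, k, k), r(k, q, k)), q))

Derivation:
Simplify inside:  r(t(mix(r(k, k, k), r(q, k, q), k, q, t(mix(k, mix(q, k)), mix(q, k), mix(q, q)), k, k), mix(mix(t(k, k, q), mix(r(q, k, k), r(q, q, k))), t(q, k, q)), mix(k, mix(q, t(k, k, k)), r(mix(k, q, q), t(q, q, q), mix(q, mix(q, q), k)), mix(r(q, q, q), mix(k, q)))), mix(r(k, k, k), k, k, k, r(k, q, k), k), q)  →  r(t(mix(k, k, k, q, r(k, k, k), r(q, k, q), t(mix(k, k, q), mix(k, q), mix(q, q))), mix(r(q, k, k), r(q, q, k), t(k, k, q), t(q, k, q)), mix(k, k, q, q, r(mix(k, q, q), t(q, q, q), mix(k, q, q, q)), r(q, q, q), t(k, k, k))), mix(k, k, k, k, r(k, k, k), r(k, q, k)), q)
Sort:  mix(k, k, k, q, q, r(t(mix(k, k, k, q, r(k, k, k), r(q, k, q), t(mix(k, k, q), mix(k, q), mix(q, q))), mix(r(q, k, k), r(q, q, k), t(k, k, q), t(q, k, q)), mix(k, k, q, q, r(mix(k, q, q), t(q, q, q), mix(k, q, q, q)), r(q, q, q), t(k, k, k))), mix(k, k, k, k, r(k, k, k), r(k, q, k)), q))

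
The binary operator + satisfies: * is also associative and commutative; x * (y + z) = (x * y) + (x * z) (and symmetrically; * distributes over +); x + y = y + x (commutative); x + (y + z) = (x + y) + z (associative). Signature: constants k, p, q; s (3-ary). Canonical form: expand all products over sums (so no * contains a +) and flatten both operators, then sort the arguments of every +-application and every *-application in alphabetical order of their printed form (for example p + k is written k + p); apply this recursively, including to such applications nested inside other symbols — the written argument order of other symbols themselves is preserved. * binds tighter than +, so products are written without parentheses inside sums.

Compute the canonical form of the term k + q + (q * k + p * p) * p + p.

Expand:  k + q + k * p * q + p * p * p + p
Sort arguments:  k + k * p * q + p + p * p * p + q

Answer: k + k * p * q + p + p * p * p + q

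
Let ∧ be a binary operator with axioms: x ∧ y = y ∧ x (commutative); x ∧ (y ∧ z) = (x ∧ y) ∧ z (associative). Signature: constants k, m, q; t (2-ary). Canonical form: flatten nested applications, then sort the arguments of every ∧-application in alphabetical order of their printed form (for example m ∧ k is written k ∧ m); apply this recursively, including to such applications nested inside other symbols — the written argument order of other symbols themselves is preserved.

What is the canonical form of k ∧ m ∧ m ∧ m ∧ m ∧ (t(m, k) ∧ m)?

Merge nested applications:  k ∧ m ∧ m ∧ m ∧ m ∧ t(m, k) ∧ m
Order the arguments:  k ∧ m ∧ m ∧ m ∧ m ∧ m ∧ t(m, k)

Answer: k ∧ m ∧ m ∧ m ∧ m ∧ m ∧ t(m, k)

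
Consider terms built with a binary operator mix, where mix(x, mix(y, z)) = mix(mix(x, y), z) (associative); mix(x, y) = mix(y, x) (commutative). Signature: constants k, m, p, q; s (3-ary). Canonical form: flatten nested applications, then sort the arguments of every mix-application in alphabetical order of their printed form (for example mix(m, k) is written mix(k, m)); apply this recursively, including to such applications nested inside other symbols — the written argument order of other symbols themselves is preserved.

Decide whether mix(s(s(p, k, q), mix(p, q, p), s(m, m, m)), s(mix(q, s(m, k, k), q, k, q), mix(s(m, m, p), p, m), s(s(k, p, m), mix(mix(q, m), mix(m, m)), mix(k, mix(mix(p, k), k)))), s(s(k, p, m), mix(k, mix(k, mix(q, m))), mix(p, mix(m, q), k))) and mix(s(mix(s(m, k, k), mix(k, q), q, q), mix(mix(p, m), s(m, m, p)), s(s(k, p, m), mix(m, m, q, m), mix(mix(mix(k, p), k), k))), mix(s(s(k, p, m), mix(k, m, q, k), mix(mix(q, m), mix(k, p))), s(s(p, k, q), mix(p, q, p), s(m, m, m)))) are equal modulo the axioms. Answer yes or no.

Answer: yes — both canonical forms are mix(s(mix(k, q, q, q, s(m, k, k)), mix(m, p, s(m, m, p)), s(s(k, p, m), mix(m, m, m, q), mix(k, k, k, p))), s(s(k, p, m), mix(k, k, m, q), mix(k, m, p, q)), s(s(p, k, q), mix(p, p, q), s(m, m, m)))

Derivation:
Left:  mix(s(s(p, k, q), mix(p, q, p), s(m, m, m)), s(mix(q, s(m, k, k), q, k, q), mix(s(m, m, p), p, m), s(s(k, p, m), mix(mix(q, m), mix(m, m)), mix(k, mix(mix(p, k), k)))), s(s(k, p, m), mix(k, mix(k, mix(q, m))), mix(p, mix(m, q), k)))
  Simplify inside:  s(s(p, k, q), mix(p, q, p), s(m, m, m))  →  s(s(p, k, q), mix(p, p, q), s(m, m, m))
  Canonicalize subterm:  s(mix(q, s(m, k, k), q, k, q), mix(s(m, m, p), p, m), s(s(k, p, m), mix(mix(q, m), mix(m, m)), mix(k, mix(mix(p, k), k))))  →  s(mix(k, q, q, q, s(m, k, k)), mix(m, p, s(m, m, p)), s(s(k, p, m), mix(m, m, m, q), mix(k, k, k, p)))
  Inside:  s(s(k, p, m), mix(k, mix(k, mix(q, m))), mix(p, mix(m, q), k))  →  s(s(k, p, m), mix(k, k, m, q), mix(k, m, p, q))
  Order the arguments:  mix(s(mix(k, q, q, q, s(m, k, k)), mix(m, p, s(m, m, p)), s(s(k, p, m), mix(m, m, m, q), mix(k, k, k, p))), s(s(k, p, m), mix(k, k, m, q), mix(k, m, p, q)), s(s(p, k, q), mix(p, p, q), s(m, m, m)))
Right:  mix(s(mix(s(m, k, k), mix(k, q), q, q), mix(mix(p, m), s(m, m, p)), s(s(k, p, m), mix(m, m, q, m), mix(mix(mix(k, p), k), k))), mix(s(s(k, p, m), mix(k, m, q, k), mix(mix(q, m), mix(k, p))), s(s(p, k, q), mix(p, q, p), s(m, m, m))))
  Flatten:  mix(s(mix(s(m, k, k), mix(k, q), q, q), mix(mix(p, m), s(m, m, p)), s(s(k, p, m), mix(m, m, q, m), mix(mix(mix(k, p), k), k))), s(s(k, p, m), mix(k, m, q, k), mix(mix(q, m), mix(k, p))), s(s(p, k, q), mix(p, q, p), s(m, m, m)))
  Inside:  s(mix(s(m, k, k), mix(k, q), q, q), mix(mix(p, m), s(m, m, p)), s(s(k, p, m), mix(m, m, q, m), mix(mix(mix(k, p), k), k)))  →  s(mix(k, q, q, q, s(m, k, k)), mix(m, p, s(m, m, p)), s(s(k, p, m), mix(m, m, m, q), mix(k, k, k, p)))
  Simplify inside:  s(s(k, p, m), mix(k, m, q, k), mix(mix(q, m), mix(k, p)))  →  s(s(k, p, m), mix(k, k, m, q), mix(k, m, p, q))
  Simplify inside:  s(s(p, k, q), mix(p, q, p), s(m, m, m))  →  s(s(p, k, q), mix(p, p, q), s(m, m, m))
  Sort:  mix(s(mix(k, q, q, q, s(m, k, k)), mix(m, p, s(m, m, p)), s(s(k, p, m), mix(m, m, m, q), mix(k, k, k, p))), s(s(k, p, m), mix(k, k, m, q), mix(k, m, p, q)), s(s(p, k, q), mix(p, p, q), s(m, m, m)))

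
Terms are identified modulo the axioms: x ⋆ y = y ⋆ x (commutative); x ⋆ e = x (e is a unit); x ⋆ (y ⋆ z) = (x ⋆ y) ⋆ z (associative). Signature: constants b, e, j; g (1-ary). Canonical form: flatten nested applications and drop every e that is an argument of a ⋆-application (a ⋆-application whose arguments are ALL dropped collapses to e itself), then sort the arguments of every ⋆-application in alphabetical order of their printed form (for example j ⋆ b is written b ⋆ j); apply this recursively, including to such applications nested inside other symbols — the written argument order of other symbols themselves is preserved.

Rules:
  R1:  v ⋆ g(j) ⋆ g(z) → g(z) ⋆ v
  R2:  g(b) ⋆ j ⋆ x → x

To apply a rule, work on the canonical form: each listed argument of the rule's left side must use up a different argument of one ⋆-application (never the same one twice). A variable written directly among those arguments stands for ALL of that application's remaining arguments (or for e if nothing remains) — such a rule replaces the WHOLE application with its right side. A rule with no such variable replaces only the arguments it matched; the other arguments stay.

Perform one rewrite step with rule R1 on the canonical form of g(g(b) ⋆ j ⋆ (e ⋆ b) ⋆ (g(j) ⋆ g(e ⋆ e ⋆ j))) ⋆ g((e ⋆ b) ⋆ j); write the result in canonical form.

Answer: g(b ⋆ g(b) ⋆ g(j) ⋆ j) ⋆ g(b ⋆ j)

Derivation:
Canonical form:  g(b ⋆ g(b) ⋆ g(j) ⋆ g(j) ⋆ j) ⋆ g(b ⋆ j)
Apply R1:  consuming g(b), g(j);  v := b ⋆ g(j) ⋆ j, z := b
The variable takes the whole remainder — replace the entire application.
Result:  g(b ⋆ g(b) ⋆ g(j) ⋆ j) ⋆ g(b ⋆ j)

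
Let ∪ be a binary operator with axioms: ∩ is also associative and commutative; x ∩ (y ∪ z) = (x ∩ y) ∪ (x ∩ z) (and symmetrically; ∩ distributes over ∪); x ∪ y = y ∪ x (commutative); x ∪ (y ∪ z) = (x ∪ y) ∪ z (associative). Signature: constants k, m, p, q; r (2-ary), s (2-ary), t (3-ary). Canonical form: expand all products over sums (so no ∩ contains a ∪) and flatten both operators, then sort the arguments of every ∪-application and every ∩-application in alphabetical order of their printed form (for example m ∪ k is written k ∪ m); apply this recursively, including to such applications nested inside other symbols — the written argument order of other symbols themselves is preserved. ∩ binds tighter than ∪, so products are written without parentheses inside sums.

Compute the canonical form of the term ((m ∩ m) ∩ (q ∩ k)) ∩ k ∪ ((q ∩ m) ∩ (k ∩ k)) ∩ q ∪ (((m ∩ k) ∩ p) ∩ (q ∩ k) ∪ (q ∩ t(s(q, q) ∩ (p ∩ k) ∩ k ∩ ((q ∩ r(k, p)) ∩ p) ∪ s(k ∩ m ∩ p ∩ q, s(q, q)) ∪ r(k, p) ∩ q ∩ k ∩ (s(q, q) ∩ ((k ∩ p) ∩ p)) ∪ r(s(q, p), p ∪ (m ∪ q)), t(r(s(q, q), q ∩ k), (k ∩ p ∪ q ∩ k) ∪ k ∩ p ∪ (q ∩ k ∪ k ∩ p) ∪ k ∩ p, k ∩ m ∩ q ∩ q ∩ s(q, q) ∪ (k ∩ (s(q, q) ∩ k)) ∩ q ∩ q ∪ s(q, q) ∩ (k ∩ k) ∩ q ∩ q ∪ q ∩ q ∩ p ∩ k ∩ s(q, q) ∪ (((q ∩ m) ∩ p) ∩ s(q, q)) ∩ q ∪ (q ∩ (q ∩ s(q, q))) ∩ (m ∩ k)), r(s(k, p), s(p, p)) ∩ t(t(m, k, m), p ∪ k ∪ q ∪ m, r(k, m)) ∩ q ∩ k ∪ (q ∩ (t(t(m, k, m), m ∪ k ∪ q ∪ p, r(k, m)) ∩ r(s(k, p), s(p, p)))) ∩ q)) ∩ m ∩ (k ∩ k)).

Merge nested applications:  k ∩ k ∩ m ∩ m ∩ q ∪ k ∩ k ∩ m ∩ q ∩ q ∪ k ∩ k ∩ m ∩ p ∩ q ∪ k ∩ k ∩ m ∩ q ∩ t(k ∩ k ∩ p ∩ p ∩ q ∩ r(k, p) ∩ s(q, q) ∪ k ∩ k ∩ p ∩ p ∩ q ∩ r(k, p) ∩ s(q, q) ∪ r(s(q, p), m ∪ p ∪ q) ∪ s(k ∩ m ∩ p ∩ q, s(q, q)), t(r(s(q, q), k ∩ q), k ∩ p ∪ k ∩ p ∪ k ∩ p ∪ k ∩ p ∪ k ∩ q ∪ k ∩ q, k ∩ k ∩ q ∩ q ∩ s(q, q) ∪ k ∩ k ∩ q ∩ q ∩ s(q, q) ∪ k ∩ m ∩ q ∩ q ∩ s(q, q) ∪ k ∩ m ∩ q ∩ q ∩ s(q, q) ∪ k ∩ p ∩ q ∩ q ∩ s(q, q) ∪ m ∩ p ∩ q ∩ q ∩ s(q, q)), k ∩ q ∩ r(s(k, p), s(p, p)) ∩ t(t(m, k, m), k ∪ m ∪ p ∪ q, r(k, m)) ∪ q ∩ q ∩ r(s(k, p), s(p, p)) ∩ t(t(m, k, m), k ∪ m ∪ p ∪ q, r(k, m)))
Sort:  k ∩ k ∩ m ∩ m ∩ q ∪ k ∩ k ∩ m ∩ p ∩ q ∪ k ∩ k ∩ m ∩ q ∩ q ∪ k ∩ k ∩ m ∩ q ∩ t(k ∩ k ∩ p ∩ p ∩ q ∩ r(k, p) ∩ s(q, q) ∪ k ∩ k ∩ p ∩ p ∩ q ∩ r(k, p) ∩ s(q, q) ∪ r(s(q, p), m ∪ p ∪ q) ∪ s(k ∩ m ∩ p ∩ q, s(q, q)), t(r(s(q, q), k ∩ q), k ∩ p ∪ k ∩ p ∪ k ∩ p ∪ k ∩ p ∪ k ∩ q ∪ k ∩ q, k ∩ k ∩ q ∩ q ∩ s(q, q) ∪ k ∩ k ∩ q ∩ q ∩ s(q, q) ∪ k ∩ m ∩ q ∩ q ∩ s(q, q) ∪ k ∩ m ∩ q ∩ q ∩ s(q, q) ∪ k ∩ p ∩ q ∩ q ∩ s(q, q) ∪ m ∩ p ∩ q ∩ q ∩ s(q, q)), k ∩ q ∩ r(s(k, p), s(p, p)) ∩ t(t(m, k, m), k ∪ m ∪ p ∪ q, r(k, m)) ∪ q ∩ q ∩ r(s(k, p), s(p, p)) ∩ t(t(m, k, m), k ∪ m ∪ p ∪ q, r(k, m)))

Answer: k ∩ k ∩ m ∩ m ∩ q ∪ k ∩ k ∩ m ∩ p ∩ q ∪ k ∩ k ∩ m ∩ q ∩ q ∪ k ∩ k ∩ m ∩ q ∩ t(k ∩ k ∩ p ∩ p ∩ q ∩ r(k, p) ∩ s(q, q) ∪ k ∩ k ∩ p ∩ p ∩ q ∩ r(k, p) ∩ s(q, q) ∪ r(s(q, p), m ∪ p ∪ q) ∪ s(k ∩ m ∩ p ∩ q, s(q, q)), t(r(s(q, q), k ∩ q), k ∩ p ∪ k ∩ p ∪ k ∩ p ∪ k ∩ p ∪ k ∩ q ∪ k ∩ q, k ∩ k ∩ q ∩ q ∩ s(q, q) ∪ k ∩ k ∩ q ∩ q ∩ s(q, q) ∪ k ∩ m ∩ q ∩ q ∩ s(q, q) ∪ k ∩ m ∩ q ∩ q ∩ s(q, q) ∪ k ∩ p ∩ q ∩ q ∩ s(q, q) ∪ m ∩ p ∩ q ∩ q ∩ s(q, q)), k ∩ q ∩ r(s(k, p), s(p, p)) ∩ t(t(m, k, m), k ∪ m ∪ p ∪ q, r(k, m)) ∪ q ∩ q ∩ r(s(k, p), s(p, p)) ∩ t(t(m, k, m), k ∪ m ∪ p ∪ q, r(k, m)))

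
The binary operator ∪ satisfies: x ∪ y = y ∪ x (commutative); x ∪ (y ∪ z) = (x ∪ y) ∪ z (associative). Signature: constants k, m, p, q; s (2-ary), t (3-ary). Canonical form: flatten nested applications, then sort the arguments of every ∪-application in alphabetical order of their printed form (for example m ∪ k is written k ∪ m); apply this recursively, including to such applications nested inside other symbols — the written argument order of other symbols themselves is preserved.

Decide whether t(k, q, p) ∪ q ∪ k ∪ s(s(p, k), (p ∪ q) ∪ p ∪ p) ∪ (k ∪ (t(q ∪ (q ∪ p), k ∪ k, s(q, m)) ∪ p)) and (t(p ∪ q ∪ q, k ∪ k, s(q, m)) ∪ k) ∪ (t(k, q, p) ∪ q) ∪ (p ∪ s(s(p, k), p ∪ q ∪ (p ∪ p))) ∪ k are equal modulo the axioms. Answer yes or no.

Answer: yes — both canonical forms are k ∪ k ∪ p ∪ q ∪ s(s(p, k), p ∪ p ∪ p ∪ q) ∪ t(k, q, p) ∪ t(p ∪ q ∪ q, k ∪ k, s(q, m))

Derivation:
Left:  t(k, q, p) ∪ q ∪ k ∪ s(s(p, k), (p ∪ q) ∪ p ∪ p) ∪ (k ∪ (t(q ∪ (q ∪ p), k ∪ k, s(q, m)) ∪ p))
  Merge nested applications:  t(k, q, p) ∪ q ∪ k ∪ s(s(p, k), (p ∪ q) ∪ p ∪ p) ∪ k ∪ t(q ∪ (q ∪ p), k ∪ k, s(q, m)) ∪ p
  Simplify inside:  s(s(p, k), (p ∪ q) ∪ p ∪ p)  →  s(s(p, k), p ∪ p ∪ p ∪ q)
  Canonicalize subterm:  t(q ∪ (q ∪ p), k ∪ k, s(q, m))  →  t(p ∪ q ∪ q, k ∪ k, s(q, m))
  Order the arguments:  k ∪ k ∪ p ∪ q ∪ s(s(p, k), p ∪ p ∪ p ∪ q) ∪ t(k, q, p) ∪ t(p ∪ q ∪ q, k ∪ k, s(q, m))
Right:  (t(p ∪ q ∪ q, k ∪ k, s(q, m)) ∪ k) ∪ (t(k, q, p) ∪ q) ∪ (p ∪ s(s(p, k), p ∪ q ∪ (p ∪ p))) ∪ k
  Flatten:  t(p ∪ q ∪ q, k ∪ k, s(q, m)) ∪ k ∪ t(k, q, p) ∪ q ∪ p ∪ s(s(p, k), p ∪ q ∪ (p ∪ p)) ∪ k
  Inside:  s(s(p, k), p ∪ q ∪ (p ∪ p))  →  s(s(p, k), p ∪ p ∪ p ∪ q)
  Sort:  k ∪ k ∪ p ∪ q ∪ s(s(p, k), p ∪ p ∪ p ∪ q) ∪ t(k, q, p) ∪ t(p ∪ q ∪ q, k ∪ k, s(q, m))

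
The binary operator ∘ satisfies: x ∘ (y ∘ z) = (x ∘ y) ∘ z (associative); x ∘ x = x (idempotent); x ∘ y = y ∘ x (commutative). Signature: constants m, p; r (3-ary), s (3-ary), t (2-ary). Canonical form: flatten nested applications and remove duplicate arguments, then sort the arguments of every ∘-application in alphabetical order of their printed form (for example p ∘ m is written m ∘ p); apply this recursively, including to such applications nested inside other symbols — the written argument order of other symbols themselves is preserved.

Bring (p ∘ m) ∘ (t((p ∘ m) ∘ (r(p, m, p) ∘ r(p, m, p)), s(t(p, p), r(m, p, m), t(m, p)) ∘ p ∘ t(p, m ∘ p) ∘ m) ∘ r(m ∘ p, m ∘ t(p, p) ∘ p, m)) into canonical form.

Flatten:  p ∘ m ∘ t((p ∘ m) ∘ (r(p, m, p) ∘ r(p, m, p)), s(t(p, p), r(m, p, m), t(m, p)) ∘ p ∘ t(p, m ∘ p) ∘ m) ∘ r(m ∘ p, m ∘ t(p, p) ∘ p, m)
Inside:  t((p ∘ m) ∘ (r(p, m, p) ∘ r(p, m, p)), s(t(p, p), r(m, p, m), t(m, p)) ∘ p ∘ t(p, m ∘ p) ∘ m)  →  t(m ∘ p ∘ r(p, m, p), m ∘ p ∘ s(t(p, p), r(m, p, m), t(m, p)) ∘ t(p, m ∘ p))
Canonicalize subterm:  r(m ∘ p, m ∘ t(p, p) ∘ p, m)  →  r(m ∘ p, m ∘ p ∘ t(p, p), m)
Order the arguments:  m ∘ p ∘ r(m ∘ p, m ∘ p ∘ t(p, p), m) ∘ t(m ∘ p ∘ r(p, m, p), m ∘ p ∘ s(t(p, p), r(m, p, m), t(m, p)) ∘ t(p, m ∘ p))

Answer: m ∘ p ∘ r(m ∘ p, m ∘ p ∘ t(p, p), m) ∘ t(m ∘ p ∘ r(p, m, p), m ∘ p ∘ s(t(p, p), r(m, p, m), t(m, p)) ∘ t(p, m ∘ p))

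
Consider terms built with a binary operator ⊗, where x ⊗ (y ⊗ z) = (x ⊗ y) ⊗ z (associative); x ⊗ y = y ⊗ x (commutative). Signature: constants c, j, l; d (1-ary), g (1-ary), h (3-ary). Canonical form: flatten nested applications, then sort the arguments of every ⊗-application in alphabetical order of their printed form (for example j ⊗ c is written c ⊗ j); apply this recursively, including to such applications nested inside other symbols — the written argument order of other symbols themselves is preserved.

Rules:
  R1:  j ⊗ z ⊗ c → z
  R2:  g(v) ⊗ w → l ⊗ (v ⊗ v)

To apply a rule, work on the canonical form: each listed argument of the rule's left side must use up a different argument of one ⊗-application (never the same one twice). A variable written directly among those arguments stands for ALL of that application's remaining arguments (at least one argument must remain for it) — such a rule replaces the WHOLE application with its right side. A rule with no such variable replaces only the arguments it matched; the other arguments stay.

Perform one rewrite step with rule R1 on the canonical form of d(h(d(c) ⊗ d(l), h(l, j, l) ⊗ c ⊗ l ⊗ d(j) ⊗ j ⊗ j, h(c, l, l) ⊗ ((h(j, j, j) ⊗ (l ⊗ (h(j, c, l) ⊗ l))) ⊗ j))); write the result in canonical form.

Canonical form:  d(h(d(c) ⊗ d(l), c ⊗ d(j) ⊗ h(l, j, l) ⊗ j ⊗ j ⊗ l, h(c, l, l) ⊗ h(j, c, l) ⊗ h(j, j, j) ⊗ j ⊗ l ⊗ l))
Match R1:  consume c, j;  z := d(j) ⊗ h(l, j, l) ⊗ j ⊗ l
The extension variable absorbs all remaining arguments, so the whole application is rewritten.
Result:  d(h(d(c) ⊗ d(l), d(j) ⊗ h(l, j, l) ⊗ j ⊗ l, h(c, l, l) ⊗ h(j, c, l) ⊗ h(j, j, j) ⊗ j ⊗ l ⊗ l))

Answer: d(h(d(c) ⊗ d(l), d(j) ⊗ h(l, j, l) ⊗ j ⊗ l, h(c, l, l) ⊗ h(j, c, l) ⊗ h(j, j, j) ⊗ j ⊗ l ⊗ l))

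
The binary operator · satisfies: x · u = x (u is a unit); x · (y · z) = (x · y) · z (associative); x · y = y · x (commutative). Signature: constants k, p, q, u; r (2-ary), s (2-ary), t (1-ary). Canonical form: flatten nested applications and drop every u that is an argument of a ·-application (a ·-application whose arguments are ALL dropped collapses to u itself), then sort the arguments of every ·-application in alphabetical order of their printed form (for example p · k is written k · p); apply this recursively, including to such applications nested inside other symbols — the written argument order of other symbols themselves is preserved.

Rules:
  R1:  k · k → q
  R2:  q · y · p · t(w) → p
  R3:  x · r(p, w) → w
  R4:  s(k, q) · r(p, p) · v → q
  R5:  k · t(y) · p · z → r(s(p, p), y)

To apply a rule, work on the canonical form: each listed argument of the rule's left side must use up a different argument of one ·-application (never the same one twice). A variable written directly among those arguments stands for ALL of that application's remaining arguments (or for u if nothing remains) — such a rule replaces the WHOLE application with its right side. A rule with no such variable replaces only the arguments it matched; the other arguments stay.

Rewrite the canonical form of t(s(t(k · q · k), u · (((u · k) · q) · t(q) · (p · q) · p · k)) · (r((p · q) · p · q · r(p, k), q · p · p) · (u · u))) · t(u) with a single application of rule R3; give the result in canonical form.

Canonical form:  t(r(p · p · q · q · r(p, k), p · p · q) · s(t(k · k · q), k · k · p · p · q · q · t(q))) · t(u)
R3 matches:  uses r(p, k);  w := k, x := p · p · q · q
The variable takes the whole remainder — replace the entire application.
Giving:  t(r(k, p · p · q) · s(t(k · k · q), k · k · p · p · q · q · t(q))) · t(u)

Answer: t(r(k, p · p · q) · s(t(k · k · q), k · k · p · p · q · q · t(q))) · t(u)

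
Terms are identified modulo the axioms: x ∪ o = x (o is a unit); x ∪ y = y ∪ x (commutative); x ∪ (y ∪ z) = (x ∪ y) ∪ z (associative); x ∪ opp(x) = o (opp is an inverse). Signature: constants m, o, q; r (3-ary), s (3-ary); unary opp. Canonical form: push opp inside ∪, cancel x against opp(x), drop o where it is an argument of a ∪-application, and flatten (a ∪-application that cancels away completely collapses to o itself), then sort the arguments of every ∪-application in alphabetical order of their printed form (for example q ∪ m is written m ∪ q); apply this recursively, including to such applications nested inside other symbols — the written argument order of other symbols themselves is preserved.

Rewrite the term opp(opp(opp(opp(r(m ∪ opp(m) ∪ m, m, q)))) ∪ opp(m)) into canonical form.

Answer: m ∪ r(m, m, q)

Derivation:
Push opp inside:  distribute opp over ∪ and collapse double opp
Combine occurrences:  r(m, m, q) ∪ m
Sort:  m ∪ r(m, m, q)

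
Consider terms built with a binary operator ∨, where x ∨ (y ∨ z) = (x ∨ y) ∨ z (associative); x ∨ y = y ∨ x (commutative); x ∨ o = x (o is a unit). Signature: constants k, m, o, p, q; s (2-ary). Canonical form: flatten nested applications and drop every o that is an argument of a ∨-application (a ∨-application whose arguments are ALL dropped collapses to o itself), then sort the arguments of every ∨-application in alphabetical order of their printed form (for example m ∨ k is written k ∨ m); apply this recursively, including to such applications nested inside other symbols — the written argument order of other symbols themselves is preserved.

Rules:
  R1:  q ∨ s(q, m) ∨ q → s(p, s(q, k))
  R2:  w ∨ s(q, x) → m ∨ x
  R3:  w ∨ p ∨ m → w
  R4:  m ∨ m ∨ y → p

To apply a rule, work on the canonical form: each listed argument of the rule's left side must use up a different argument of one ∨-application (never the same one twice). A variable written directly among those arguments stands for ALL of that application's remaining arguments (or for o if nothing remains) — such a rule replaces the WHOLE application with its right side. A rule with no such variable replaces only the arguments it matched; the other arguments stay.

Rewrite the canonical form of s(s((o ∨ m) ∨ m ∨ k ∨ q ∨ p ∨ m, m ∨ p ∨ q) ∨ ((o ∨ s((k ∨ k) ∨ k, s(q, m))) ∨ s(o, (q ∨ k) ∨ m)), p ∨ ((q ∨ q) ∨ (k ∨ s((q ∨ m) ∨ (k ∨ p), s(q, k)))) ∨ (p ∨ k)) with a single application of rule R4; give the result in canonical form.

Canonical form:  s(s(k ∨ k ∨ k, s(q, m)) ∨ s(k ∨ m ∨ m ∨ m ∨ p ∨ q, m ∨ p ∨ q) ∨ s(o, k ∨ m ∨ q), k ∨ k ∨ p ∨ p ∨ q ∨ q ∨ s(k ∨ m ∨ p ∨ q, s(q, k)))
Match R4:  consume m, m;  y := k ∨ m ∨ p ∨ q
The variable takes the whole remainder — replace the entire application.
Result:  s(s(k ∨ k ∨ k, s(q, m)) ∨ s(o, k ∨ m ∨ q) ∨ s(p, m ∨ p ∨ q), k ∨ k ∨ p ∨ p ∨ q ∨ q ∨ s(k ∨ m ∨ p ∨ q, s(q, k)))

Answer: s(s(k ∨ k ∨ k, s(q, m)) ∨ s(o, k ∨ m ∨ q) ∨ s(p, m ∨ p ∨ q), k ∨ k ∨ p ∨ p ∨ q ∨ q ∨ s(k ∨ m ∨ p ∨ q, s(q, k)))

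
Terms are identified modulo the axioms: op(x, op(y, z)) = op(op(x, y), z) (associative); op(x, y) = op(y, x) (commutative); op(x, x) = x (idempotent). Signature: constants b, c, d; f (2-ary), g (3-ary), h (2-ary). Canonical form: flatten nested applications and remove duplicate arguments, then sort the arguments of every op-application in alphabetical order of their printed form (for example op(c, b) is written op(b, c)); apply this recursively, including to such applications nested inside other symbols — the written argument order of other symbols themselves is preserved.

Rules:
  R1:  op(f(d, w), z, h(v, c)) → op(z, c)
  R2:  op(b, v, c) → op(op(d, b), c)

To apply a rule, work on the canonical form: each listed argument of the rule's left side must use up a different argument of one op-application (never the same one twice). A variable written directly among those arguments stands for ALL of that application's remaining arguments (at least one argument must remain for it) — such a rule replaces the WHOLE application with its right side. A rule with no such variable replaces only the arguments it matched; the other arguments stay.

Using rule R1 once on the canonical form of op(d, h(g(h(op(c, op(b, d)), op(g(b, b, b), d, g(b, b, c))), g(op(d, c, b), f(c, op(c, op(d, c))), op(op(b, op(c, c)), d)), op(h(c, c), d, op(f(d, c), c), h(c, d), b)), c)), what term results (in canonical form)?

Answer: op(d, h(g(h(op(b, c, d), op(d, g(b, b, b), g(b, b, c))), g(op(b, c, d), f(c, op(c, d)), op(b, c, d)), op(b, c, d, h(c, d))), c))

Derivation:
Canonical form:  op(d, h(g(h(op(b, c, d), op(d, g(b, b, b), g(b, b, c))), g(op(b, c, d), f(c, op(c, d)), op(b, c, d)), op(b, c, d, f(d, c), h(c, c), h(c, d))), c))
Match R1:  consume f(d, c), h(c, c);  v := c, w := c, z := op(b, c, d, h(c, d))
The variable takes the whole remainder — replace the entire application.
New term:  op(d, h(g(h(op(b, c, d), op(d, g(b, b, b), g(b, b, c))), g(op(b, c, d), f(c, op(c, d)), op(b, c, d)), op(b, c, d, h(c, d))), c))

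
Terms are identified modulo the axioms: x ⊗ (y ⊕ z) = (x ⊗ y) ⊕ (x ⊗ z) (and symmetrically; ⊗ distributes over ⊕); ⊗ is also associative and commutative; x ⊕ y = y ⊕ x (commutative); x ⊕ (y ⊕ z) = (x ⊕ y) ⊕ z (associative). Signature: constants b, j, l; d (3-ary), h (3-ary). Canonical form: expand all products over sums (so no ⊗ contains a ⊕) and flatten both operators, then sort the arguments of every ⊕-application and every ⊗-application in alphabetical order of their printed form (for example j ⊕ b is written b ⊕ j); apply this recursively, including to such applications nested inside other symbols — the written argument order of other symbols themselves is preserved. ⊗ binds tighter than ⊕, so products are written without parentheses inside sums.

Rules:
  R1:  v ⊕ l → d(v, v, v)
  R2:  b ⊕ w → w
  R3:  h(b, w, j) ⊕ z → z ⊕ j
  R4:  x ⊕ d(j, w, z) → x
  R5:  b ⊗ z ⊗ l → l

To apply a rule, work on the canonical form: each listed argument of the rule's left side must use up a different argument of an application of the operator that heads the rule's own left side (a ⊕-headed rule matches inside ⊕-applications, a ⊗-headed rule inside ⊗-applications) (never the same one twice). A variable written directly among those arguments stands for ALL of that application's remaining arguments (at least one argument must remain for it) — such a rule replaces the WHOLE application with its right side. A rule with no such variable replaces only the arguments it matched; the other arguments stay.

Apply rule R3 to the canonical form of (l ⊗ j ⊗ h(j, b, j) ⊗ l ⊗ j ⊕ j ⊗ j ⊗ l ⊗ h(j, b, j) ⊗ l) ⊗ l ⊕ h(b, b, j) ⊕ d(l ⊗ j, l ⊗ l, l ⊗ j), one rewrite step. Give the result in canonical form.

Canonical form:  d(j ⊗ l, l ⊗ l, j ⊗ l) ⊕ h(b, b, j) ⊕ h(j, b, j) ⊗ j ⊗ j ⊗ l ⊗ l ⊗ l ⊕ h(j, b, j) ⊗ j ⊗ j ⊗ l ⊗ l ⊗ l
Match R3:  consume h(b, b, j);  w := b, z := d(j ⊗ l, l ⊗ l, j ⊗ l) ⊕ h(j, b, j) ⊗ j ⊗ j ⊗ l ⊗ l ⊗ l ⊕ h(j, b, j) ⊗ j ⊗ j ⊗ l ⊗ l ⊗ l
The extension variable absorbs all remaining arguments, so the whole application is rewritten.
Result:  d(j ⊗ l, l ⊗ l, j ⊗ l) ⊕ h(j, b, j) ⊗ j ⊗ j ⊗ l ⊗ l ⊗ l ⊕ h(j, b, j) ⊗ j ⊗ j ⊗ l ⊗ l ⊗ l ⊕ j

Answer: d(j ⊗ l, l ⊗ l, j ⊗ l) ⊕ h(j, b, j) ⊗ j ⊗ j ⊗ l ⊗ l ⊗ l ⊕ h(j, b, j) ⊗ j ⊗ j ⊗ l ⊗ l ⊗ l ⊕ j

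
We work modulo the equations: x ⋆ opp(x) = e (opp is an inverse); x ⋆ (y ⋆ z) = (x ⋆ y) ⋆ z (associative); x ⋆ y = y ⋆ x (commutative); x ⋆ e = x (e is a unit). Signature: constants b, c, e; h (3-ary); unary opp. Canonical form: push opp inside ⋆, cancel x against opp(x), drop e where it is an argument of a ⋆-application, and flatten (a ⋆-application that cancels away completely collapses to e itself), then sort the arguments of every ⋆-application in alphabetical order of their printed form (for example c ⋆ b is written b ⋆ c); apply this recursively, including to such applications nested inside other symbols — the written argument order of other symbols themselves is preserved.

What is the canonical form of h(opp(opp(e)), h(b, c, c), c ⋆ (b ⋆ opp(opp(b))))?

Answer: h(e, h(b, c, c), b ⋆ b ⋆ c)

Derivation:
Focus inside:  c ⋆ (b ⋆ opp(opp(b)))
Push opp inside:  distribute opp over ⋆ and collapse double opp
Collect:  c ⋆ b ⋆ b
Sort:  b ⋆ b ⋆ c
Rebuild:  h(e, h(b, c, c), b ⋆ b ⋆ c)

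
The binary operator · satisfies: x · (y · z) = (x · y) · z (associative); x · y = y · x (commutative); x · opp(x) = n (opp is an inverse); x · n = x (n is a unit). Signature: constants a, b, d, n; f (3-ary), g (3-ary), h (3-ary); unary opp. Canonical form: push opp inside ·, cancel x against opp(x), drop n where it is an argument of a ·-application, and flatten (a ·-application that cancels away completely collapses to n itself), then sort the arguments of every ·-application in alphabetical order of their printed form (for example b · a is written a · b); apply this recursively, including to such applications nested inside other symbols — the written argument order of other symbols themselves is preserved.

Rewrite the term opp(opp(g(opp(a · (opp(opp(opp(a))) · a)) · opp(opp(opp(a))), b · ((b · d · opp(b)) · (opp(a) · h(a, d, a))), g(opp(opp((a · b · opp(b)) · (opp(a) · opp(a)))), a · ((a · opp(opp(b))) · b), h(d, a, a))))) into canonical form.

Answer: g(opp(a) · opp(a), b · d · h(a, d, a) · opp(a), g(opp(a), a · a · b · b, h(d, a, a)))

Derivation:
Push opp inside:  distribute opp over · and collapse double opp
Collect:  g(opp(a) · opp(a), b · d · h(a, d, a) · opp(a), g(opp(a), a · a · b · b, h(d, a, a)))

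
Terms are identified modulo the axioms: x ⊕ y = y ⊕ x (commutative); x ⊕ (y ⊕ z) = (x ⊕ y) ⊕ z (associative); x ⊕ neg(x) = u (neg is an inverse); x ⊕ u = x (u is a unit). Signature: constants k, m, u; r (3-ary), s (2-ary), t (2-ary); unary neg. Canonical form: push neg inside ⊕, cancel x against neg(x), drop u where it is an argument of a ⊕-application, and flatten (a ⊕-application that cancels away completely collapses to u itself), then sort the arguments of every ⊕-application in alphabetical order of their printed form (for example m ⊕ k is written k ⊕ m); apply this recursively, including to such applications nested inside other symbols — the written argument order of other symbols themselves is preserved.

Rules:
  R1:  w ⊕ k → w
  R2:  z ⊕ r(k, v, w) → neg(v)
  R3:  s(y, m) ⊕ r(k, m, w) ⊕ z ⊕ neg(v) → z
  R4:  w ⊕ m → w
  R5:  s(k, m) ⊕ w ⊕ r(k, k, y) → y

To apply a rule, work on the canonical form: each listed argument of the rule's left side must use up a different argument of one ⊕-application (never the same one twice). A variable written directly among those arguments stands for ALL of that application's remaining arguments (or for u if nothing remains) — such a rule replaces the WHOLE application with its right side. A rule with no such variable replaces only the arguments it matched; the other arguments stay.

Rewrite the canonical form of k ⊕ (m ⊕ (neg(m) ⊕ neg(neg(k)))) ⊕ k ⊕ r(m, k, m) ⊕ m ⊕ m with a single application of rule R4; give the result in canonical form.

Canonical form:  k ⊕ k ⊕ k ⊕ m ⊕ m ⊕ r(m, k, m)
R4 matches:  uses m;  w := k ⊕ k ⊕ k ⊕ m ⊕ r(m, k, m)
The extension variable absorbs all remaining arguments, so the whole application is rewritten.
Giving:  k ⊕ k ⊕ k ⊕ m ⊕ r(m, k, m)

Answer: k ⊕ k ⊕ k ⊕ m ⊕ r(m, k, m)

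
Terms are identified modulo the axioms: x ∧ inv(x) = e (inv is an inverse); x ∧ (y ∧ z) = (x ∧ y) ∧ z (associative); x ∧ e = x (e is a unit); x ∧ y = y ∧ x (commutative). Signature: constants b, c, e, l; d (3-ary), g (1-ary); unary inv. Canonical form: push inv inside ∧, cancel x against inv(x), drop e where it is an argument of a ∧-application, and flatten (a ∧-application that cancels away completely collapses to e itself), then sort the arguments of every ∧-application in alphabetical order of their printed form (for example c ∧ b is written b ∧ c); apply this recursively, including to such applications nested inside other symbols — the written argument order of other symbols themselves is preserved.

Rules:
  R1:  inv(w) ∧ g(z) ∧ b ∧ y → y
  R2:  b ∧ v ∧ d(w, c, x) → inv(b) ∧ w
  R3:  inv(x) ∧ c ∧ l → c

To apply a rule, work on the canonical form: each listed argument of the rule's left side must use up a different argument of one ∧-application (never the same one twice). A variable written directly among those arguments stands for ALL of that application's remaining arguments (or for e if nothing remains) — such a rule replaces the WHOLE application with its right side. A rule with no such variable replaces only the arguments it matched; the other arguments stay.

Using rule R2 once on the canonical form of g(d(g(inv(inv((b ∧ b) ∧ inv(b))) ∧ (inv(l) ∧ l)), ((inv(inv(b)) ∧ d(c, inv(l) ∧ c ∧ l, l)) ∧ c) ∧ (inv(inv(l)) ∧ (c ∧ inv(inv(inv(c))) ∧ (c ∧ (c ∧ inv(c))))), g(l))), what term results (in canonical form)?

Canonical form:  g(d(g(b), b ∧ c ∧ c ∧ d(c, c, l) ∧ l, g(l)))
Match R2:  consume b, d(c, c, l);  v := c ∧ c ∧ l, w := c, x := l
The extension variable absorbs all remaining arguments, so the whole application is rewritten.
New term:  g(d(g(b), c ∧ inv(b), g(l)))

Answer: g(d(g(b), c ∧ inv(b), g(l)))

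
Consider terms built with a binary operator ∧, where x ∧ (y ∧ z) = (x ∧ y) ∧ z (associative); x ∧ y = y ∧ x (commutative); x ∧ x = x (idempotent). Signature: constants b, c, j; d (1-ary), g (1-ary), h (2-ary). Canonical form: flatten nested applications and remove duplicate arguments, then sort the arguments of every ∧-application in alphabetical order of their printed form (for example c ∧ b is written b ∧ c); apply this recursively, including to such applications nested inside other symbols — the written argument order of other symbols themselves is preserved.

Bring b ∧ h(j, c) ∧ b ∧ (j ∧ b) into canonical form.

Answer: b ∧ h(j, c) ∧ j

Derivation:
Flatten:  b ∧ h(j, c) ∧ b ∧ j ∧ b
Idempotence:  drop duplicate b, b
Sort arguments:  b ∧ h(j, c) ∧ j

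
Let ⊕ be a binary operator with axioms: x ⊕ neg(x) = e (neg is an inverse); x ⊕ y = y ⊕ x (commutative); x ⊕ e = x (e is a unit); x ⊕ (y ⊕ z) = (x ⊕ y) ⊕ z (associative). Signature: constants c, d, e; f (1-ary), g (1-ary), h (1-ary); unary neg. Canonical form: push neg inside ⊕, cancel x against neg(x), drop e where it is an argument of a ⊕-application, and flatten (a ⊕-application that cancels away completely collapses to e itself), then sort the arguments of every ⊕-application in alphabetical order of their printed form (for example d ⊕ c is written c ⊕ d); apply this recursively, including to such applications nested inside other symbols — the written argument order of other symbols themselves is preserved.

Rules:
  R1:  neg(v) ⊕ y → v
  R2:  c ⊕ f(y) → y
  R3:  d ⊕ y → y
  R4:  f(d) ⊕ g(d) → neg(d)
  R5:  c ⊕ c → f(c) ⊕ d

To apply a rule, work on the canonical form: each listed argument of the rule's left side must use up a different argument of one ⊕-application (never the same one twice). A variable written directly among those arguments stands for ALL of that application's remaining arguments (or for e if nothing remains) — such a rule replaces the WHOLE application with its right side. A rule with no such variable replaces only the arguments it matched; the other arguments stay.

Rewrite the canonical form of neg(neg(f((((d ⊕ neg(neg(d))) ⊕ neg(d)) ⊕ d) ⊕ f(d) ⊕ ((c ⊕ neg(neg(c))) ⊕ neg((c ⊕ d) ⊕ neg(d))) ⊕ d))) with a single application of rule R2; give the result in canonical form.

Answer: f(d ⊕ d ⊕ d ⊕ d)

Derivation:
Canonical form:  f(c ⊕ d ⊕ d ⊕ d ⊕ f(d))
R2 matches:  uses c, f(d);  y := d
New term:  f(d ⊕ d ⊕ d ⊕ d)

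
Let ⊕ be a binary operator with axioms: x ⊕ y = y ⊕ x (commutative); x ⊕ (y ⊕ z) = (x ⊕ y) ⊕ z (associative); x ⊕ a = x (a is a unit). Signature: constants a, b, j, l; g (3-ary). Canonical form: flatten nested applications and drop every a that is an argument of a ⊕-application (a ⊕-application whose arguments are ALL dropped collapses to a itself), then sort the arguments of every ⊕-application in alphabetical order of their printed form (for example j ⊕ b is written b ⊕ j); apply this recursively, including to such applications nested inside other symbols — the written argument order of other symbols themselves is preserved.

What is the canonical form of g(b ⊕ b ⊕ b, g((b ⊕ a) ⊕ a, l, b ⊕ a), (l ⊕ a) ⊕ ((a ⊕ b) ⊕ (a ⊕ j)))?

Descend into:  (l ⊕ a) ⊕ ((a ⊕ b) ⊕ (a ⊕ j))
Flatten:  l ⊕ a ⊕ a ⊕ b ⊕ a ⊕ j
Unit:  drop a (×3)
Sort:  b ⊕ j ⊕ l
Put back:  g(b ⊕ b ⊕ b, g(b, l, b), b ⊕ j ⊕ l)

Answer: g(b ⊕ b ⊕ b, g(b, l, b), b ⊕ j ⊕ l)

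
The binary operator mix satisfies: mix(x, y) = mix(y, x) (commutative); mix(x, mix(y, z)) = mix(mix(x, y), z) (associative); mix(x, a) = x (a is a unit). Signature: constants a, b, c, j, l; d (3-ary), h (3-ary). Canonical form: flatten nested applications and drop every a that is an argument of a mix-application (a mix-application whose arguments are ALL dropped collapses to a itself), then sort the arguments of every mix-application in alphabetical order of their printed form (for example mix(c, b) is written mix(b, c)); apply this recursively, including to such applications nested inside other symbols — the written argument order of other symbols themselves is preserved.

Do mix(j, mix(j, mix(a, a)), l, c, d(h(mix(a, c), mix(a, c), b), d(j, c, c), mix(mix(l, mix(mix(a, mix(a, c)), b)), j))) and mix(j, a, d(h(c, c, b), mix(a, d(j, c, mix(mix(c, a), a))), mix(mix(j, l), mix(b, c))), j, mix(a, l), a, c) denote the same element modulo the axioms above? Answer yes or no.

Answer: yes — both canonical forms are mix(c, d(h(c, c, b), d(j, c, c), mix(b, c, j, l)), j, j, l)

Derivation:
Left:  mix(j, mix(j, mix(a, a)), l, c, d(h(mix(a, c), mix(a, c), b), d(j, c, c), mix(mix(l, mix(mix(a, mix(a, c)), b)), j)))
  Merge nested applications:  mix(j, j, a, a, l, c, d(h(mix(a, c), mix(a, c), b), d(j, c, c), mix(mix(l, mix(mix(a, mix(a, c)), b)), j)))
  Simplify inside:  d(h(mix(a, c), mix(a, c), b), d(j, c, c), mix(mix(l, mix(mix(a, mix(a, c)), b)), j))  →  d(h(c, c, b), d(j, c, c), mix(b, c, j, l))
  Drop the unit:  drop a (×2)
  Sort:  mix(c, d(h(c, c, b), d(j, c, c), mix(b, c, j, l)), j, j, l)
Right:  mix(j, a, d(h(c, c, b), mix(a, d(j, c, mix(mix(c, a), a))), mix(mix(j, l), mix(b, c))), j, mix(a, l), a, c)
  Un-nest:  mix(j, a, d(h(c, c, b), mix(a, d(j, c, mix(mix(c, a), a))), mix(mix(j, l), mix(b, c))), j, a, l, a, c)
  Simplify inside:  d(h(c, c, b), mix(a, d(j, c, mix(mix(c, a), a))), mix(mix(j, l), mix(b, c)))  →  d(h(c, c, b), d(j, c, c), mix(b, c, j, l))
  Units out:  drop a (×3)
  Sort:  mix(c, d(h(c, c, b), d(j, c, c), mix(b, c, j, l)), j, j, l)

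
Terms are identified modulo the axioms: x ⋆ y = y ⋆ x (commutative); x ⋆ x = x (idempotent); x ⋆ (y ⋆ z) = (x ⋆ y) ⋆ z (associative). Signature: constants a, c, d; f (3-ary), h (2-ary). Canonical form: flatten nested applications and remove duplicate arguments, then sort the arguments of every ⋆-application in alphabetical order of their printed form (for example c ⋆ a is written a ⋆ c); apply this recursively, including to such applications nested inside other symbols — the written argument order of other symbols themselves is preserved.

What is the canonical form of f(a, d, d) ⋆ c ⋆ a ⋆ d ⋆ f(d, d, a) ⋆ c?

Answer: a ⋆ c ⋆ d ⋆ f(a, d, d) ⋆ f(d, d, a)

Derivation:
Deduplicate:  drop duplicate c
Order the arguments:  a ⋆ c ⋆ d ⋆ f(a, d, d) ⋆ f(d, d, a)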